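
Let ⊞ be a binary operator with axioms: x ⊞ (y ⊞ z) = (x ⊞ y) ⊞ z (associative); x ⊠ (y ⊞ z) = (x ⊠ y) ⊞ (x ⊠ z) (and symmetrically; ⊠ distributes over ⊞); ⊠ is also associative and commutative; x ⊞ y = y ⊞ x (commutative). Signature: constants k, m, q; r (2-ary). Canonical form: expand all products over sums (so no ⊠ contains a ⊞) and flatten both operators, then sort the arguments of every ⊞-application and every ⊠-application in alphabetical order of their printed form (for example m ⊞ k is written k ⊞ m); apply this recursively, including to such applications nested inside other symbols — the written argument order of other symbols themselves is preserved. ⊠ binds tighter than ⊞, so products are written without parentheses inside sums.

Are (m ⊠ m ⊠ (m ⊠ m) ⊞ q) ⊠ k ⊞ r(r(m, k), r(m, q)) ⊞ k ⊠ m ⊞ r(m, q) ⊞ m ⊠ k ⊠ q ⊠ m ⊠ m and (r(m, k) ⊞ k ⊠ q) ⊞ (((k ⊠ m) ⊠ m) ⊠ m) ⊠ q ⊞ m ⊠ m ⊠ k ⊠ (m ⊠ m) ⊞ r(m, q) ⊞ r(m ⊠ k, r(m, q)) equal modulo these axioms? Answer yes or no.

Answer: no — k ⊠ m ⊞ k ⊠ m ⊠ m ⊠ m ⊠ m ⊞ k ⊠ m ⊠ m ⊠ m ⊠ q ⊞ k ⊠ q ⊞ r(m, q) ⊞ r(r(m, k), r(m, q)) vs k ⊠ m ⊠ m ⊠ m ⊠ m ⊞ k ⊠ m ⊠ m ⊠ m ⊠ q ⊞ k ⊠ q ⊞ r(k ⊠ m, r(m, q)) ⊞ r(m, k) ⊞ r(m, q)

Derivation:
Left:  (m ⊠ m ⊠ (m ⊠ m) ⊞ q) ⊠ k ⊞ r(r(m, k), r(m, q)) ⊞ k ⊠ m ⊞ r(m, q) ⊞ m ⊠ k ⊠ q ⊠ m ⊠ m
  Expand products over sums:  k ⊠ m ⊠ m ⊠ m ⊠ m ⊞ k ⊠ q ⊞ r(r(m, k), r(m, q)) ⊞ k ⊠ m ⊞ r(m, q) ⊞ k ⊠ m ⊠ m ⊠ m ⊠ q
  Sort:  k ⊠ m ⊞ k ⊠ m ⊠ m ⊠ m ⊠ m ⊞ k ⊠ m ⊠ m ⊠ m ⊠ q ⊞ k ⊠ q ⊞ r(m, q) ⊞ r(r(m, k), r(m, q))
Right:  (r(m, k) ⊞ k ⊠ q) ⊞ (((k ⊠ m) ⊠ m) ⊠ m) ⊠ q ⊞ m ⊠ m ⊠ k ⊠ (m ⊠ m) ⊞ r(m, q) ⊞ r(m ⊠ k, r(m, q))
  Un-nest:  r(m, k) ⊞ k ⊠ q ⊞ k ⊠ m ⊠ m ⊠ m ⊠ q ⊞ k ⊠ m ⊠ m ⊠ m ⊠ m ⊞ r(m, q) ⊞ r(k ⊠ m, r(m, q))
  Sort arguments:  k ⊠ m ⊠ m ⊠ m ⊠ m ⊞ k ⊠ m ⊠ m ⊠ m ⊠ q ⊞ k ⊠ q ⊞ r(k ⊠ m, r(m, q)) ⊞ r(m, k) ⊞ r(m, q)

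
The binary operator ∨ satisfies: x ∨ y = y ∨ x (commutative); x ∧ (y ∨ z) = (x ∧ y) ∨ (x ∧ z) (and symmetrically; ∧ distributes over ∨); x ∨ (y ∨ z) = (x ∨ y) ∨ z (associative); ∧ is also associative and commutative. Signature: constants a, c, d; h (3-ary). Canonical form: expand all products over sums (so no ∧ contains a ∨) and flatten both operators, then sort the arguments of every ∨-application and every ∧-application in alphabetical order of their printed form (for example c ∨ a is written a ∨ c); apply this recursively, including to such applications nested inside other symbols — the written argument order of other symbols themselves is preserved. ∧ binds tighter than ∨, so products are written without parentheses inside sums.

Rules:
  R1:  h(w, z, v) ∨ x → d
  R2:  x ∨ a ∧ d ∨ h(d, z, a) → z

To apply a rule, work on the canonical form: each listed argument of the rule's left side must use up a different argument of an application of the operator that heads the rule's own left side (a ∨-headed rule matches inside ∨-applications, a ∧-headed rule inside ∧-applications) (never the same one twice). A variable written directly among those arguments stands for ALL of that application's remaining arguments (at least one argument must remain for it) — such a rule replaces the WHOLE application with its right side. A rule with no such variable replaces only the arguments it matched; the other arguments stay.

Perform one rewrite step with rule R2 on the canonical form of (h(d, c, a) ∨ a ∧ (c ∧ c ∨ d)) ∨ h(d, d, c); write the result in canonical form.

Answer: c

Derivation:
Canonical form:  a ∧ c ∧ c ∨ a ∧ d ∨ h(d, c, a) ∨ h(d, d, c)
R2 matches:  uses a ∧ d, h(d, c, a);  x := a ∧ c ∧ c ∨ h(d, d, c), z := c
The extension variable absorbs all remaining arguments, so the whole application is rewritten.
Giving:  c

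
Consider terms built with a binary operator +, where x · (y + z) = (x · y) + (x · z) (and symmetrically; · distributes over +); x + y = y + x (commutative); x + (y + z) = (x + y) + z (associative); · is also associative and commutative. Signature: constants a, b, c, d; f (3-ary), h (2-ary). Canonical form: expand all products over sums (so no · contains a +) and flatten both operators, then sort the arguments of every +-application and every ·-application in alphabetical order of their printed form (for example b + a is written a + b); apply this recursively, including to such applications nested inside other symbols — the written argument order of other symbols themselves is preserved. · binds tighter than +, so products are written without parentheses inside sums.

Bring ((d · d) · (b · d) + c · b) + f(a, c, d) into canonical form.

Answer: b · c + b · d · d · d + f(a, c, d)

Derivation:
Merge nested applications:  b · d · d · d + b · c + f(a, c, d)
Order the arguments:  b · c + b · d · d · d + f(a, c, d)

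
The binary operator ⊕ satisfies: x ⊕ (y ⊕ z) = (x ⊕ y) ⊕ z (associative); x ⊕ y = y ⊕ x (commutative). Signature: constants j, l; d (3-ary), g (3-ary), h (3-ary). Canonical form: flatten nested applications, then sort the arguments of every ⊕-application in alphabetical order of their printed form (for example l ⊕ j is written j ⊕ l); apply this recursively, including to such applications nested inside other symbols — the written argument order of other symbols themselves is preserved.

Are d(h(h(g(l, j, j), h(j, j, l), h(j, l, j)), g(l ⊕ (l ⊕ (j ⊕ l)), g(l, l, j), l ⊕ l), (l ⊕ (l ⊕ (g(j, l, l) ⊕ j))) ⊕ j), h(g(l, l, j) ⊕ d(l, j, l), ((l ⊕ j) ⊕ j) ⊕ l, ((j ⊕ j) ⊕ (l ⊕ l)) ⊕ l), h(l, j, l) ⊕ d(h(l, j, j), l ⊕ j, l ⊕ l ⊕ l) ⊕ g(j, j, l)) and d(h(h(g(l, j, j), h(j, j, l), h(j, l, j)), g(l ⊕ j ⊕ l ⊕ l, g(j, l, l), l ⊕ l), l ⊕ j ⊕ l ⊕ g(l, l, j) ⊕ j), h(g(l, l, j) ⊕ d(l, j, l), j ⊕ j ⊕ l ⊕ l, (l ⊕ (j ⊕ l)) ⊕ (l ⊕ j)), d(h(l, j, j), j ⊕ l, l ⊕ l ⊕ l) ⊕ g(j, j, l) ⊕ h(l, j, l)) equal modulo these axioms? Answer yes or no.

Left:  d(h(h(g(l, j, j), h(j, j, l), h(j, l, j)), g(l ⊕ (l ⊕ (j ⊕ l)), g(l, l, j), l ⊕ l), (l ⊕ (l ⊕ (g(j, l, l) ⊕ j))) ⊕ j), h(g(l, l, j) ⊕ d(l, j, l), ((l ⊕ j) ⊕ j) ⊕ l, ((j ⊕ j) ⊕ (l ⊕ l)) ⊕ l), h(l, j, l) ⊕ d(h(l, j, j), l ⊕ j, l ⊕ l ⊕ l) ⊕ g(j, j, l))
  Descend into:  h(l, j, l) ⊕ d(h(l, j, j), l ⊕ j, l ⊕ l ⊕ l) ⊕ g(j, j, l)
  Canonicalize subterm:  d(h(l, j, j), l ⊕ j, l ⊕ l ⊕ l)  →  d(h(l, j, j), j ⊕ l, l ⊕ l ⊕ l)
  Order the arguments:  d(h(l, j, j), j ⊕ l, l ⊕ l ⊕ l) ⊕ g(j, j, l) ⊕ h(l, j, l)
  Rebuild:  d(h(h(g(l, j, j), h(j, j, l), h(j, l, j)), g(j ⊕ l ⊕ l ⊕ l, g(l, l, j), l ⊕ l), g(j, l, l) ⊕ j ⊕ j ⊕ l ⊕ l), h(d(l, j, l) ⊕ g(l, l, j), j ⊕ j ⊕ l ⊕ l, j ⊕ j ⊕ l ⊕ l ⊕ l), d(h(l, j, j), j ⊕ l, l ⊕ l ⊕ l) ⊕ g(j, j, l) ⊕ h(l, j, l))
Right:  d(h(h(g(l, j, j), h(j, j, l), h(j, l, j)), g(l ⊕ j ⊕ l ⊕ l, g(j, l, l), l ⊕ l), l ⊕ j ⊕ l ⊕ g(l, l, j) ⊕ j), h(g(l, l, j) ⊕ d(l, j, l), j ⊕ j ⊕ l ⊕ l, (l ⊕ (j ⊕ l)) ⊕ (l ⊕ j)), d(h(l, j, j), j ⊕ l, l ⊕ l ⊕ l) ⊕ g(j, j, l) ⊕ h(l, j, l))
  Focus inside:  (l ⊕ (j ⊕ l)) ⊕ (l ⊕ j)
  Un-nest:  l ⊕ j ⊕ l ⊕ l ⊕ j
  Order the arguments:  j ⊕ j ⊕ l ⊕ l ⊕ l
  Put back:  d(h(h(g(l, j, j), h(j, j, l), h(j, l, j)), g(j ⊕ l ⊕ l ⊕ l, g(j, l, l), l ⊕ l), g(l, l, j) ⊕ j ⊕ j ⊕ l ⊕ l), h(d(l, j, l) ⊕ g(l, l, j), j ⊕ j ⊕ l ⊕ l, j ⊕ j ⊕ l ⊕ l ⊕ l), d(h(l, j, j), j ⊕ l, l ⊕ l ⊕ l) ⊕ g(j, j, l) ⊕ h(l, j, l))

Answer: no — d(h(h(g(l, j, j), h(j, j, l), h(j, l, j)), g(j ⊕ l ⊕ l ⊕ l, g(l, l, j), l ⊕ l), g(j, l, l) ⊕ j ⊕ j ⊕ l ⊕ l), h(d(l, j, l) ⊕ g(l, l, j), j ⊕ j ⊕ l ⊕ l, j ⊕ j ⊕ l ⊕ l ⊕ l), d(h(l, j, j), j ⊕ l, l ⊕ l ⊕ l) ⊕ g(j, j, l) ⊕ h(l, j, l)) vs d(h(h(g(l, j, j), h(j, j, l), h(j, l, j)), g(j ⊕ l ⊕ l ⊕ l, g(j, l, l), l ⊕ l), g(l, l, j) ⊕ j ⊕ j ⊕ l ⊕ l), h(d(l, j, l) ⊕ g(l, l, j), j ⊕ j ⊕ l ⊕ l, j ⊕ j ⊕ l ⊕ l ⊕ l), d(h(l, j, j), j ⊕ l, l ⊕ l ⊕ l) ⊕ g(j, j, l) ⊕ h(l, j, l))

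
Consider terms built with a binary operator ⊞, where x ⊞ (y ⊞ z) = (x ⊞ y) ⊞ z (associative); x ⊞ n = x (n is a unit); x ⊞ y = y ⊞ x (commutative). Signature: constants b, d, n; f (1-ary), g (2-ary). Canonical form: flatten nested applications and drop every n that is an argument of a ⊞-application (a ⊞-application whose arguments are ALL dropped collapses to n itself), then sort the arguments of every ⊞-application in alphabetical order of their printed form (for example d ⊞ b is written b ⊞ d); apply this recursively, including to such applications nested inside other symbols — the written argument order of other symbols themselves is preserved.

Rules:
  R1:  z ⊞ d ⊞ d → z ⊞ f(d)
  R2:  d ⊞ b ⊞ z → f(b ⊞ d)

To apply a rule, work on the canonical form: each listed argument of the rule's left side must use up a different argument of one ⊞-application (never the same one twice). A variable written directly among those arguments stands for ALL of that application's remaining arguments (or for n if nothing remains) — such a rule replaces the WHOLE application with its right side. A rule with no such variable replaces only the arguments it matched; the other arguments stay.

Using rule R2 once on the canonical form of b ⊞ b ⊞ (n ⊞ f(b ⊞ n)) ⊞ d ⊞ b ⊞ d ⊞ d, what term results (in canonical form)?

Canonical form:  b ⊞ b ⊞ b ⊞ d ⊞ d ⊞ d ⊞ f(b)
Match R2:  consume b, d;  z := b ⊞ b ⊞ d ⊞ d ⊞ f(b)
The extension variable absorbs all remaining arguments, so the whole application is rewritten.
Giving:  f(b ⊞ d)

Answer: f(b ⊞ d)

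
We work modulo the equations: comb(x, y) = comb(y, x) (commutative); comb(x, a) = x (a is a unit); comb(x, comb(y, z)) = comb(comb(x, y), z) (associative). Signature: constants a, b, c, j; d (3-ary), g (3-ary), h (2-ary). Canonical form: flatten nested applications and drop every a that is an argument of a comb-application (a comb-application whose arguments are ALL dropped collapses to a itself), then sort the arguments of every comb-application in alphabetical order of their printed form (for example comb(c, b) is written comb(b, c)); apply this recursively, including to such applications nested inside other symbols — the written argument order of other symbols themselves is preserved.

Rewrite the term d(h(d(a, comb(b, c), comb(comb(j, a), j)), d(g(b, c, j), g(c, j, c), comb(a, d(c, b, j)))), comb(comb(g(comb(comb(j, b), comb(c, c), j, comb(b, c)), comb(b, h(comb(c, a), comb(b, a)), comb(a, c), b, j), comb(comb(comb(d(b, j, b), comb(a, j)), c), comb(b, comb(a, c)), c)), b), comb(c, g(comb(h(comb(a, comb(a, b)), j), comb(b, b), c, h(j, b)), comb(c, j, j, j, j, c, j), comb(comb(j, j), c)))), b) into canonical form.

Answer: d(h(d(a, comb(b, c), comb(j, j)), d(g(b, c, j), g(c, j, c), d(c, b, j))), comb(b, c, g(comb(b, b, c, c, c, j, j), comb(b, b, c, h(c, b), j), comb(b, c, c, c, d(b, j, b), j)), g(comb(b, b, c, h(b, j), h(j, b)), comb(c, c, j, j, j, j, j), comb(c, j, j))), b)

Derivation:
Focus inside:  comb(comb(g(comb(comb(j, b), comb(c, c), j, comb(b, c)), comb(b, h(comb(c, a), comb(b, a)), comb(a, c), b, j), comb(comb(comb(d(b, j, b), comb(a, j)), c), comb(b, comb(a, c)), c)), b), comb(c, g(comb(h(comb(a, comb(a, b)), j), comb(b, b), c, h(j, b)), comb(c, j, j, j, j, c, j), comb(comb(j, j), c))))
Merge nested applications:  comb(g(comb(comb(j, b), comb(c, c), j, comb(b, c)), comb(b, h(comb(c, a), comb(b, a)), comb(a, c), b, j), comb(comb(comb(d(b, j, b), comb(a, j)), c), comb(b, comb(a, c)), c)), b, c, g(comb(h(comb(a, comb(a, b)), j), comb(b, b), c, h(j, b)), comb(c, j, j, j, j, c, j), comb(comb(j, j), c)))
Simplify inside:  g(comb(comb(j, b), comb(c, c), j, comb(b, c)), comb(b, h(comb(c, a), comb(b, a)), comb(a, c), b, j), comb(comb(comb(d(b, j, b), comb(a, j)), c), comb(b, comb(a, c)), c))  →  g(comb(b, b, c, c, c, j, j), comb(b, b, c, h(c, b), j), comb(b, c, c, c, d(b, j, b), j))
Simplify inside:  g(comb(h(comb(a, comb(a, b)), j), comb(b, b), c, h(j, b)), comb(c, j, j, j, j, c, j), comb(comb(j, j), c))  →  g(comb(b, b, c, h(b, j), h(j, b)), comb(c, c, j, j, j, j, j), comb(c, j, j))
Order the arguments:  comb(b, c, g(comb(b, b, c, c, c, j, j), comb(b, b, c, h(c, b), j), comb(b, c, c, c, d(b, j, b), j)), g(comb(b, b, c, h(b, j), h(j, b)), comb(c, c, j, j, j, j, j), comb(c, j, j)))
Put back:  d(h(d(a, comb(b, c), comb(j, j)), d(g(b, c, j), g(c, j, c), d(c, b, j))), comb(b, c, g(comb(b, b, c, c, c, j, j), comb(b, b, c, h(c, b), j), comb(b, c, c, c, d(b, j, b), j)), g(comb(b, b, c, h(b, j), h(j, b)), comb(c, c, j, j, j, j, j), comb(c, j, j))), b)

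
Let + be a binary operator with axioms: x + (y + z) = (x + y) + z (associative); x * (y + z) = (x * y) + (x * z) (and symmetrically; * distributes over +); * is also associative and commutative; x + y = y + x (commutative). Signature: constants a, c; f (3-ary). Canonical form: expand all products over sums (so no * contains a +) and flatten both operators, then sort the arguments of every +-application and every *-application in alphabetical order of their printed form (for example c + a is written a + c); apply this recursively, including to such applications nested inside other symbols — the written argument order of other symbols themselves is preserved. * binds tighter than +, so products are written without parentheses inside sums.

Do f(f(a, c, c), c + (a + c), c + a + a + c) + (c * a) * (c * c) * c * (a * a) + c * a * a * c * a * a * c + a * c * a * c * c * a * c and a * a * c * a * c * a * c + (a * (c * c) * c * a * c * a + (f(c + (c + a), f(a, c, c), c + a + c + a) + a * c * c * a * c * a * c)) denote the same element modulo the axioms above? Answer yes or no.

Left:  f(f(a, c, c), c + (a + c), c + a + a + c) + (c * a) * (c * c) * c * (a * a) + c * a * a * c * a * a * c + a * c * a * c * c * a * c
  Flatten:  f(f(a, c, c), a + c + c, a + a + c + c) + a * a * a * c * c * c * c + a * a * a * a * c * c * c + a * a * a * c * c * c * c
  Sort arguments:  a * a * a * a * c * c * c + a * a * a * c * c * c * c + a * a * a * c * c * c * c + f(f(a, c, c), a + c + c, a + a + c + c)
Right:  a * a * c * a * c * a * c + (a * (c * c) * c * a * c * a + (f(c + (c + a), f(a, c, c), c + a + c + a) + a * c * c * a * c * a * c))
  Flatten:  a * a * a * a * c * c * c + a * a * a * c * c * c * c + f(a + c + c, f(a, c, c), a + a + c + c) + a * a * a * c * c * c * c
  Sort arguments:  a * a * a * a * c * c * c + a * a * a * c * c * c * c + a * a * a * c * c * c * c + f(a + c + c, f(a, c, c), a + a + c + c)

Answer: no — a * a * a * a * c * c * c + a * a * a * c * c * c * c + a * a * a * c * c * c * c + f(f(a, c, c), a + c + c, a + a + c + c) vs a * a * a * a * c * c * c + a * a * a * c * c * c * c + a * a * a * c * c * c * c + f(a + c + c, f(a, c, c), a + a + c + c)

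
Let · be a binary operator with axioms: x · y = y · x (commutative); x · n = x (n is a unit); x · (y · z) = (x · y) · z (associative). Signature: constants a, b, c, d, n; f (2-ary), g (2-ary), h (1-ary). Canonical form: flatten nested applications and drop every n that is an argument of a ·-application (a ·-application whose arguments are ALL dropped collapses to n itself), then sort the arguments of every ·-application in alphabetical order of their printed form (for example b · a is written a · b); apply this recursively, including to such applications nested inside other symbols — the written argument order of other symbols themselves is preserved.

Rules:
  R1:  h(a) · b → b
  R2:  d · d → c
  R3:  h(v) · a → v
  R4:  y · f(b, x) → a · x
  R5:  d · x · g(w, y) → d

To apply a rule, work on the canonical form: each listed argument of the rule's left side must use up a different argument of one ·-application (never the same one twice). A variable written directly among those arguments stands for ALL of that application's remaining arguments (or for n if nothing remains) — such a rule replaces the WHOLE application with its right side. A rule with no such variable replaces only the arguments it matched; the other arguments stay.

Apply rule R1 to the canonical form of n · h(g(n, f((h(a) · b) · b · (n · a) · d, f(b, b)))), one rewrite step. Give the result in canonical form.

Answer: h(g(n, f(a · b · b · d, f(b, b))))

Derivation:
Canonical form:  h(g(n, f(a · b · b · d · h(a), f(b, b))))
Match R1:  consume b, h(a)
Giving:  h(g(n, f(a · b · b · d, f(b, b))))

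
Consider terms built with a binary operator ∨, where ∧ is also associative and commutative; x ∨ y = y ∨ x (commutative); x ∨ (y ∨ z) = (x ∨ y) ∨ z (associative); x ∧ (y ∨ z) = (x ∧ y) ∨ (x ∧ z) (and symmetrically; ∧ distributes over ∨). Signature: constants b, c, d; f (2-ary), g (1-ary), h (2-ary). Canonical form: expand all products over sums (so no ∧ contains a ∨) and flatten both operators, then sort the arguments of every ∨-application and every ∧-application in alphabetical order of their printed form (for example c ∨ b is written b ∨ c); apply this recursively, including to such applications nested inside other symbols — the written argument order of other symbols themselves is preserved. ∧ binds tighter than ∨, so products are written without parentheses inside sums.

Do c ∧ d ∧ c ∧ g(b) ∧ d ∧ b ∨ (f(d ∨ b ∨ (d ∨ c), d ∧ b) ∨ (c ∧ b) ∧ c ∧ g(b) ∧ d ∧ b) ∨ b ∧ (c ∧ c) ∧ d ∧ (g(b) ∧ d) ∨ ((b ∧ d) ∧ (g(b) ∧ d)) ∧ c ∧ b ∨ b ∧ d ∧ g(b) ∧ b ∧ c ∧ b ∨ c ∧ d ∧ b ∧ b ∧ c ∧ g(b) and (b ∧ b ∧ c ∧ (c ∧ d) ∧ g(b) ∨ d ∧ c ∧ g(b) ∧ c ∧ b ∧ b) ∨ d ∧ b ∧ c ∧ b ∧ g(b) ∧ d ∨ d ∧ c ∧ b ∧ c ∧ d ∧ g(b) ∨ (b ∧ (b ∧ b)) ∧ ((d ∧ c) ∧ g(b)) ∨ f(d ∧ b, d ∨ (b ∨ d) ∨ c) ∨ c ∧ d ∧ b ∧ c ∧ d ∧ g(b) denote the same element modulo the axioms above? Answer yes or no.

Left:  c ∧ d ∧ c ∧ g(b) ∧ d ∧ b ∨ (f(d ∨ b ∨ (d ∨ c), d ∧ b) ∨ (c ∧ b) ∧ c ∧ g(b) ∧ d ∧ b) ∨ b ∧ (c ∧ c) ∧ d ∧ (g(b) ∧ d) ∨ ((b ∧ d) ∧ (g(b) ∧ d)) ∧ c ∧ b ∨ b ∧ d ∧ g(b) ∧ b ∧ c ∧ b ∨ c ∧ d ∧ b ∧ b ∧ c ∧ g(b)
  Flatten:  b ∧ c ∧ c ∧ d ∧ d ∧ g(b) ∨ f(b ∨ c ∨ d ∨ d, b ∧ d) ∨ b ∧ b ∧ c ∧ c ∧ d ∧ g(b) ∨ b ∧ c ∧ c ∧ d ∧ d ∧ g(b) ∨ b ∧ b ∧ c ∧ d ∧ d ∧ g(b) ∨ b ∧ b ∧ b ∧ c ∧ d ∧ g(b) ∨ b ∧ b ∧ c ∧ c ∧ d ∧ g(b)
  Order the arguments:  b ∧ b ∧ b ∧ c ∧ d ∧ g(b) ∨ b ∧ b ∧ c ∧ c ∧ d ∧ g(b) ∨ b ∧ b ∧ c ∧ c ∧ d ∧ g(b) ∨ b ∧ b ∧ c ∧ d ∧ d ∧ g(b) ∨ b ∧ c ∧ c ∧ d ∧ d ∧ g(b) ∨ b ∧ c ∧ c ∧ d ∧ d ∧ g(b) ∨ f(b ∨ c ∨ d ∨ d, b ∧ d)
Right:  (b ∧ b ∧ c ∧ (c ∧ d) ∧ g(b) ∨ d ∧ c ∧ g(b) ∧ c ∧ b ∧ b) ∨ d ∧ b ∧ c ∧ b ∧ g(b) ∧ d ∨ d ∧ c ∧ b ∧ c ∧ d ∧ g(b) ∨ (b ∧ (b ∧ b)) ∧ ((d ∧ c) ∧ g(b)) ∨ f(d ∧ b, d ∨ (b ∨ d) ∨ c) ∨ c ∧ d ∧ b ∧ c ∧ d ∧ g(b)
  Flatten:  b ∧ b ∧ c ∧ c ∧ d ∧ g(b) ∨ b ∧ b ∧ c ∧ c ∧ d ∧ g(b) ∨ b ∧ b ∧ c ∧ d ∧ d ∧ g(b) ∨ b ∧ c ∧ c ∧ d ∧ d ∧ g(b) ∨ b ∧ b ∧ b ∧ c ∧ d ∧ g(b) ∨ f(b ∧ d, b ∨ c ∨ d ∨ d) ∨ b ∧ c ∧ c ∧ d ∧ d ∧ g(b)
  Order the arguments:  b ∧ b ∧ b ∧ c ∧ d ∧ g(b) ∨ b ∧ b ∧ c ∧ c ∧ d ∧ g(b) ∨ b ∧ b ∧ c ∧ c ∧ d ∧ g(b) ∨ b ∧ b ∧ c ∧ d ∧ d ∧ g(b) ∨ b ∧ c ∧ c ∧ d ∧ d ∧ g(b) ∨ b ∧ c ∧ c ∧ d ∧ d ∧ g(b) ∨ f(b ∧ d, b ∨ c ∨ d ∨ d)

Answer: no — b ∧ b ∧ b ∧ c ∧ d ∧ g(b) ∨ b ∧ b ∧ c ∧ c ∧ d ∧ g(b) ∨ b ∧ b ∧ c ∧ c ∧ d ∧ g(b) ∨ b ∧ b ∧ c ∧ d ∧ d ∧ g(b) ∨ b ∧ c ∧ c ∧ d ∧ d ∧ g(b) ∨ b ∧ c ∧ c ∧ d ∧ d ∧ g(b) ∨ f(b ∨ c ∨ d ∨ d, b ∧ d) vs b ∧ b ∧ b ∧ c ∧ d ∧ g(b) ∨ b ∧ b ∧ c ∧ c ∧ d ∧ g(b) ∨ b ∧ b ∧ c ∧ c ∧ d ∧ g(b) ∨ b ∧ b ∧ c ∧ d ∧ d ∧ g(b) ∨ b ∧ c ∧ c ∧ d ∧ d ∧ g(b) ∨ b ∧ c ∧ c ∧ d ∧ d ∧ g(b) ∨ f(b ∧ d, b ∨ c ∨ d ∨ d)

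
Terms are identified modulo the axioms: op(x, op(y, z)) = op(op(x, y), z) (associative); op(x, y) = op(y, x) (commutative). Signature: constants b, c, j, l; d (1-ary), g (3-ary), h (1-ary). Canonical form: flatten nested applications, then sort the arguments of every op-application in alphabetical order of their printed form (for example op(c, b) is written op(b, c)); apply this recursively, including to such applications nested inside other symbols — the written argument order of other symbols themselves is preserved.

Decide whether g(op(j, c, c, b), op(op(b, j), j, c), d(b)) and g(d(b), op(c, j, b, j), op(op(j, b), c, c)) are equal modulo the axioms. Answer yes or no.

Left:  g(op(j, c, c, b), op(op(b, j), j, c), d(b))
  Descend into:  op(op(b, j), j, c)
  Flatten:  op(b, j, j, c)
  Order the arguments:  op(b, c, j, j)
  Reassemble:  g(op(b, c, c, j), op(b, c, j, j), d(b))
Right:  g(d(b), op(c, j, b, j), op(op(j, b), c, c))
  Work inside:  op(op(j, b), c, c)
  Merge nested applications:  op(j, b, c, c)
  Order the arguments:  op(b, c, c, j)
  Rebuild:  g(d(b), op(b, c, j, j), op(b, c, c, j))

Answer: no — g(op(b, c, c, j), op(b, c, j, j), d(b)) vs g(d(b), op(b, c, j, j), op(b, c, c, j))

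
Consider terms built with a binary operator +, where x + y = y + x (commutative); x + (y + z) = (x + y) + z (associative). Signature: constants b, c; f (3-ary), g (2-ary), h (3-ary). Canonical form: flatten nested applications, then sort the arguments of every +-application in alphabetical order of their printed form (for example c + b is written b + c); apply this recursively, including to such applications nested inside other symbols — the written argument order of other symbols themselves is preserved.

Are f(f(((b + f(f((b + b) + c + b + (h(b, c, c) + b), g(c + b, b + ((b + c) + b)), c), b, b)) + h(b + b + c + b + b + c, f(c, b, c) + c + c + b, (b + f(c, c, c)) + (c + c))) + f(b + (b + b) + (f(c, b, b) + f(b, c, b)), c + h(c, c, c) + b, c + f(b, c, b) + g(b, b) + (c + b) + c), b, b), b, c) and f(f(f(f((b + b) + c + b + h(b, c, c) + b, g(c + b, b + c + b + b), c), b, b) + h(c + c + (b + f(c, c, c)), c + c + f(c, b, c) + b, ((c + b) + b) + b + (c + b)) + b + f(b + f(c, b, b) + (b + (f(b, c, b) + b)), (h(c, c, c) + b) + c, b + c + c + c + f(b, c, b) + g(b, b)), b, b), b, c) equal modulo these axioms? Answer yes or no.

Left:  f(f(((b + f(f((b + b) + c + b + (h(b, c, c) + b), g(c + b, b + ((b + c) + b)), c), b, b)) + h(b + b + c + b + b + c, f(c, b, c) + c + c + b, (b + f(c, c, c)) + (c + c))) + f(b + (b + b) + (f(c, b, b) + f(b, c, b)), c + h(c, c, c) + b, c + f(b, c, b) + g(b, b) + (c + b) + c), b, b), b, c)
  Focus inside:  ((b + f(f((b + b) + c + b + (h(b, c, c) + b), g(c + b, b + ((b + c) + b)), c), b, b)) + h(b + b + c + b + b + c, f(c, b, c) + c + c + b, (b + f(c, c, c)) + (c + c))) + f(b + (b + b) + (f(c, b, b) + f(b, c, b)), c + h(c, c, c) + b, c + f(b, c, b) + g(b, b) + (c + b) + c)
  Flatten:  b + f(f((b + b) + c + b + (h(b, c, c) + b), g(c + b, b + ((b + c) + b)), c), b, b) + h(b + b + c + b + b + c, f(c, b, c) + c + c + b, (b + f(c, c, c)) + (c + c)) + f(b + (b + b) + (f(c, b, b) + f(b, c, b)), c + h(c, c, c) + b, c + f(b, c, b) + g(b, b) + (c + b) + c)
  Canonicalize subterm:  f(f((b + b) + c + b + (h(b, c, c) + b), g(c + b, b + ((b + c) + b)), c), b, b)  →  f(f(b + b + b + b + c + h(b, c, c), g(b + c, b + b + b + c), c), b, b)
  Inside:  h(b + b + c + b + b + c, f(c, b, c) + c + c + b, (b + f(c, c, c)) + (c + c))  →  h(b + b + b + b + c + c, b + c + c + f(c, b, c), b + c + c + f(c, c, c))
  Inside:  f(b + (b + b) + (f(c, b, b) + f(b, c, b)), c + h(c, c, c) + b, c + f(b, c, b) + g(b, b) + (c + b) + c)  →  f(b + b + b + f(b, c, b) + f(c, b, b), b + c + h(c, c, c), b + c + c + c + f(b, c, b) + g(b, b))
  Sort:  b + f(b + b + b + f(b, c, b) + f(c, b, b), b + c + h(c, c, c), b + c + c + c + f(b, c, b) + g(b, b)) + f(f(b + b + b + b + c + h(b, c, c), g(b + c, b + b + b + c), c), b, b) + h(b + b + b + b + c + c, b + c + c + f(c, b, c), b + c + c + f(c, c, c))
  Rebuild:  f(f(b + f(b + b + b + f(b, c, b) + f(c, b, b), b + c + h(c, c, c), b + c + c + c + f(b, c, b) + g(b, b)) + f(f(b + b + b + b + c + h(b, c, c), g(b + c, b + b + b + c), c), b, b) + h(b + b + b + b + c + c, b + c + c + f(c, b, c), b + c + c + f(c, c, c)), b, b), b, c)
Right:  f(f(f(f((b + b) + c + b + h(b, c, c) + b, g(c + b, b + c + b + b), c), b, b) + h(c + c + (b + f(c, c, c)), c + c + f(c, b, c) + b, ((c + b) + b) + b + (c + b)) + b + f(b + f(c, b, b) + (b + (f(b, c, b) + b)), (h(c, c, c) + b) + c, b + c + c + c + f(b, c, b) + g(b, b)), b, b), b, c)
  Descend into:  f(f((b + b) + c + b + h(b, c, c) + b, g(c + b, b + c + b + b), c), b, b) + h(c + c + (b + f(c, c, c)), c + c + f(c, b, c) + b, ((c + b) + b) + b + (c + b)) + b + f(b + f(c, b, b) + (b + (f(b, c, b) + b)), (h(c, c, c) + b) + c, b + c + c + c + f(b, c, b) + g(b, b))
  Canonicalize subterm:  f(f((b + b) + c + b + h(b, c, c) + b, g(c + b, b + c + b + b), c), b, b)  →  f(f(b + b + b + b + c + h(b, c, c), g(b + c, b + b + b + c), c), b, b)
  Canonicalize subterm:  h(c + c + (b + f(c, c, c)), c + c + f(c, b, c) + b, ((c + b) + b) + b + (c + b))  →  h(b + c + c + f(c, c, c), b + c + c + f(c, b, c), b + b + b + b + c + c)
  Simplify inside:  f(b + f(c, b, b) + (b + (f(b, c, b) + b)), (h(c, c, c) + b) + c, b + c + c + c + f(b, c, b) + g(b, b))  →  f(b + b + b + f(b, c, b) + f(c, b, b), b + c + h(c, c, c), b + c + c + c + f(b, c, b) + g(b, b))
  Sort arguments:  b + f(b + b + b + f(b, c, b) + f(c, b, b), b + c + h(c, c, c), b + c + c + c + f(b, c, b) + g(b, b)) + f(f(b + b + b + b + c + h(b, c, c), g(b + c, b + b + b + c), c), b, b) + h(b + c + c + f(c, c, c), b + c + c + f(c, b, c), b + b + b + b + c + c)
  Rebuild:  f(f(b + f(b + b + b + f(b, c, b) + f(c, b, b), b + c + h(c, c, c), b + c + c + c + f(b, c, b) + g(b, b)) + f(f(b + b + b + b + c + h(b, c, c), g(b + c, b + b + b + c), c), b, b) + h(b + c + c + f(c, c, c), b + c + c + f(c, b, c), b + b + b + b + c + c), b, b), b, c)

Answer: no — f(f(b + f(b + b + b + f(b, c, b) + f(c, b, b), b + c + h(c, c, c), b + c + c + c + f(b, c, b) + g(b, b)) + f(f(b + b + b + b + c + h(b, c, c), g(b + c, b + b + b + c), c), b, b) + h(b + b + b + b + c + c, b + c + c + f(c, b, c), b + c + c + f(c, c, c)), b, b), b, c) vs f(f(b + f(b + b + b + f(b, c, b) + f(c, b, b), b + c + h(c, c, c), b + c + c + c + f(b, c, b) + g(b, b)) + f(f(b + b + b + b + c + h(b, c, c), g(b + c, b + b + b + c), c), b, b) + h(b + c + c + f(c, c, c), b + c + c + f(c, b, c), b + b + b + b + c + c), b, b), b, c)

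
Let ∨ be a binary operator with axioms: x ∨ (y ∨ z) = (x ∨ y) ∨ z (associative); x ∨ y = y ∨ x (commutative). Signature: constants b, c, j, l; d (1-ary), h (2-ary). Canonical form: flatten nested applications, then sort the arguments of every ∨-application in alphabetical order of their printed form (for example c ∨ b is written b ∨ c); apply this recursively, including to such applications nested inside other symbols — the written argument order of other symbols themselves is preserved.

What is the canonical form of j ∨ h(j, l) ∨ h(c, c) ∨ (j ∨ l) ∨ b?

Un-nest:  j ∨ h(j, l) ∨ h(c, c) ∨ j ∨ l ∨ b
Order the arguments:  b ∨ h(c, c) ∨ h(j, l) ∨ j ∨ j ∨ l

Answer: b ∨ h(c, c) ∨ h(j, l) ∨ j ∨ j ∨ l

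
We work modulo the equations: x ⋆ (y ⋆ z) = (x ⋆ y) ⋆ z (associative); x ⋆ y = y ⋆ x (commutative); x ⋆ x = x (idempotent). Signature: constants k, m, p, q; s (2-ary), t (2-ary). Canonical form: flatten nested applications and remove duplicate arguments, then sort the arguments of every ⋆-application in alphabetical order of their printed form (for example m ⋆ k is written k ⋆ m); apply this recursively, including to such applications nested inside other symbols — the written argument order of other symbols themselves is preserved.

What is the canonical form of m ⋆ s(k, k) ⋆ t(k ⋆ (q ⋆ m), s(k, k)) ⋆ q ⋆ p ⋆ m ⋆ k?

Answer: k ⋆ m ⋆ p ⋆ q ⋆ s(k, k) ⋆ t(k ⋆ m ⋆ q, s(k, k))

Derivation:
Canonicalize subterm:  t(k ⋆ (q ⋆ m), s(k, k))  →  t(k ⋆ m ⋆ q, s(k, k))
Idempotence:  drop duplicate m
Order the arguments:  k ⋆ m ⋆ p ⋆ q ⋆ s(k, k) ⋆ t(k ⋆ m ⋆ q, s(k, k))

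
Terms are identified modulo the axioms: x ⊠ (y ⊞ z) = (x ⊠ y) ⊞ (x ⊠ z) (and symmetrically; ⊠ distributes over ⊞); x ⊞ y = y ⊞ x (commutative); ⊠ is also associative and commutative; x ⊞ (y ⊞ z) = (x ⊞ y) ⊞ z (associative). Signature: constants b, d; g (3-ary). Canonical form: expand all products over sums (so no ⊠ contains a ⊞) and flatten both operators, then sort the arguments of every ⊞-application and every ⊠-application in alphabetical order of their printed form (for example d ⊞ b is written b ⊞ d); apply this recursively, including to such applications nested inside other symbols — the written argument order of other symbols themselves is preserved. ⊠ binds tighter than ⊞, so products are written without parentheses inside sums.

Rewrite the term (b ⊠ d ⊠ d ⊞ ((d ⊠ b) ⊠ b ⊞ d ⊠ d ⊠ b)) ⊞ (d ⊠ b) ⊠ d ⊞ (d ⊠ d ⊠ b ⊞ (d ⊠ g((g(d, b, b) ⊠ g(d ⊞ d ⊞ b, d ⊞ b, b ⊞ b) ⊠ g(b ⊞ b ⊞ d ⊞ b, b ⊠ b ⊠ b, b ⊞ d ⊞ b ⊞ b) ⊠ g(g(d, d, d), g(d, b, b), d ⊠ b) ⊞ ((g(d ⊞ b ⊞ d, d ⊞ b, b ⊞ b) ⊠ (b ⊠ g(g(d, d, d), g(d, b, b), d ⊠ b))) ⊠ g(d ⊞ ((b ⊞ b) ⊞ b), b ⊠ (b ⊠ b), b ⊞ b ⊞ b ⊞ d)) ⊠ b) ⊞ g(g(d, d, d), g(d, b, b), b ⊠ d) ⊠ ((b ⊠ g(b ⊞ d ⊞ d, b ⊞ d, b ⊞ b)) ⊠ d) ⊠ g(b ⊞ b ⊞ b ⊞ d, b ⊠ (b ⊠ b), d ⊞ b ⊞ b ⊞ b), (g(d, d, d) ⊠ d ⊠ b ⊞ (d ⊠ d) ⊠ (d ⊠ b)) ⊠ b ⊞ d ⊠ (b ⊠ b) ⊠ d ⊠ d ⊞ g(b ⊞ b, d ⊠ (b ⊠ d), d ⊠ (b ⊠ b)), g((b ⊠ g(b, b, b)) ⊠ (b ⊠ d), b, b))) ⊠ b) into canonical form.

Answer: b ⊠ b ⊠ d ⊞ b ⊠ d ⊠ d ⊞ b ⊠ d ⊠ d ⊞ b ⊠ d ⊠ d ⊞ b ⊠ d ⊠ d ⊞ b ⊠ d ⊠ g(b ⊠ b ⊠ g(b ⊞ b ⊞ b ⊞ d, b ⊠ b ⊠ b, b ⊞ b ⊞ b ⊞ d) ⊠ g(b ⊞ d ⊞ d, b ⊞ d, b ⊞ b) ⊠ g(g(d, d, d), g(d, b, b), b ⊠ d) ⊞ b ⊠ d ⊠ g(b ⊞ b ⊞ b ⊞ d, b ⊠ b ⊠ b, b ⊞ b ⊞ b ⊞ d) ⊠ g(b ⊞ d ⊞ d, b ⊞ d, b ⊞ b) ⊠ g(g(d, d, d), g(d, b, b), b ⊠ d) ⊞ g(b ⊞ b ⊞ b ⊞ d, b ⊠ b ⊠ b, b ⊞ b ⊞ b ⊞ d) ⊠ g(b ⊞ d ⊞ d, b ⊞ d, b ⊞ b) ⊠ g(d, b, b) ⊠ g(g(d, d, d), g(d, b, b), b ⊠ d), b ⊠ b ⊠ d ⊠ d ⊠ d ⊞ b ⊠ b ⊠ d ⊠ d ⊠ d ⊞ b ⊠ b ⊠ d ⊠ g(d, d, d) ⊞ g(b ⊞ b, b ⊠ d ⊠ d, b ⊠ b ⊠ d), g(b ⊠ b ⊠ d ⊠ g(b, b, b), b, b))

Derivation:
Distribute:  b ⊠ d ⊠ d ⊞ b ⊠ b ⊠ d ⊞ b ⊠ d ⊠ d ⊞ b ⊠ d ⊠ d ⊞ b ⊠ d ⊠ d ⊞ b ⊠ d ⊠ g(b ⊠ b ⊠ g(b ⊞ b ⊞ b ⊞ d, b ⊠ b ⊠ b, b ⊞ b ⊞ b ⊞ d) ⊠ g(b ⊞ d ⊞ d, b ⊞ d, b ⊞ b) ⊠ g(g(d, d, d), g(d, b, b), b ⊠ d) ⊞ b ⊠ d ⊠ g(b ⊞ b ⊞ b ⊞ d, b ⊠ b ⊠ b, b ⊞ b ⊞ b ⊞ d) ⊠ g(b ⊞ d ⊞ d, b ⊞ d, b ⊞ b) ⊠ g(g(d, d, d), g(d, b, b), b ⊠ d) ⊞ g(b ⊞ b ⊞ b ⊞ d, b ⊠ b ⊠ b, b ⊞ b ⊞ b ⊞ d) ⊠ g(b ⊞ d ⊞ d, b ⊞ d, b ⊞ b) ⊠ g(d, b, b) ⊠ g(g(d, d, d), g(d, b, b), b ⊠ d), b ⊠ b ⊠ d ⊠ d ⊠ d ⊞ b ⊠ b ⊠ d ⊠ d ⊠ d ⊞ b ⊠ b ⊠ d ⊠ g(d, d, d) ⊞ g(b ⊞ b, b ⊠ d ⊠ d, b ⊠ b ⊠ d), g(b ⊠ b ⊠ d ⊠ g(b, b, b), b, b))
Order the arguments:  b ⊠ b ⊠ d ⊞ b ⊠ d ⊠ d ⊞ b ⊠ d ⊠ d ⊞ b ⊠ d ⊠ d ⊞ b ⊠ d ⊠ d ⊞ b ⊠ d ⊠ g(b ⊠ b ⊠ g(b ⊞ b ⊞ b ⊞ d, b ⊠ b ⊠ b, b ⊞ b ⊞ b ⊞ d) ⊠ g(b ⊞ d ⊞ d, b ⊞ d, b ⊞ b) ⊠ g(g(d, d, d), g(d, b, b), b ⊠ d) ⊞ b ⊠ d ⊠ g(b ⊞ b ⊞ b ⊞ d, b ⊠ b ⊠ b, b ⊞ b ⊞ b ⊞ d) ⊠ g(b ⊞ d ⊞ d, b ⊞ d, b ⊞ b) ⊠ g(g(d, d, d), g(d, b, b), b ⊠ d) ⊞ g(b ⊞ b ⊞ b ⊞ d, b ⊠ b ⊠ b, b ⊞ b ⊞ b ⊞ d) ⊠ g(b ⊞ d ⊞ d, b ⊞ d, b ⊞ b) ⊠ g(d, b, b) ⊠ g(g(d, d, d), g(d, b, b), b ⊠ d), b ⊠ b ⊠ d ⊠ d ⊠ d ⊞ b ⊠ b ⊠ d ⊠ d ⊠ d ⊞ b ⊠ b ⊠ d ⊠ g(d, d, d) ⊞ g(b ⊞ b, b ⊠ d ⊠ d, b ⊠ b ⊠ d), g(b ⊠ b ⊠ d ⊠ g(b, b, b), b, b))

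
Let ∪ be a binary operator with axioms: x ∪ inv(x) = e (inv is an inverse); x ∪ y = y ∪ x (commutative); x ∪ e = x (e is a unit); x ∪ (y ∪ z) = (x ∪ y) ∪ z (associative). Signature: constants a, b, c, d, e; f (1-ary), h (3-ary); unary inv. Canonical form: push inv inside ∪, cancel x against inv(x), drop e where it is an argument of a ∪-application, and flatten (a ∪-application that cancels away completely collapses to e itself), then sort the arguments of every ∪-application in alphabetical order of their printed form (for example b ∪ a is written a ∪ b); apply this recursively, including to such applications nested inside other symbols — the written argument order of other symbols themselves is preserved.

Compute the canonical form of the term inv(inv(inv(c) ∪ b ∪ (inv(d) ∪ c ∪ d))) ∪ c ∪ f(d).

Push inv inside:  distribute inv over ∪ and collapse double inv
Cancel:  d cancels
Collect:  c ∪ b ∪ f(d)
Sort arguments:  b ∪ c ∪ f(d)

Answer: b ∪ c ∪ f(d)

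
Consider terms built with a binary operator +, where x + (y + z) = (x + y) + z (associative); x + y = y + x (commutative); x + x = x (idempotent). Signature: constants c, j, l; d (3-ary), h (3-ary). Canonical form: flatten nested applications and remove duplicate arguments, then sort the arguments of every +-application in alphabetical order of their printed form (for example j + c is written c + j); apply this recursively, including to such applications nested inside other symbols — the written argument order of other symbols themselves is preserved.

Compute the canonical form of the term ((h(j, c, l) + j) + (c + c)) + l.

Answer: c + h(j, c, l) + j + l

Derivation:
Merge nested applications:  h(j, c, l) + j + c + c + l
Deduplicate:  drop duplicate c
Sort:  c + h(j, c, l) + j + l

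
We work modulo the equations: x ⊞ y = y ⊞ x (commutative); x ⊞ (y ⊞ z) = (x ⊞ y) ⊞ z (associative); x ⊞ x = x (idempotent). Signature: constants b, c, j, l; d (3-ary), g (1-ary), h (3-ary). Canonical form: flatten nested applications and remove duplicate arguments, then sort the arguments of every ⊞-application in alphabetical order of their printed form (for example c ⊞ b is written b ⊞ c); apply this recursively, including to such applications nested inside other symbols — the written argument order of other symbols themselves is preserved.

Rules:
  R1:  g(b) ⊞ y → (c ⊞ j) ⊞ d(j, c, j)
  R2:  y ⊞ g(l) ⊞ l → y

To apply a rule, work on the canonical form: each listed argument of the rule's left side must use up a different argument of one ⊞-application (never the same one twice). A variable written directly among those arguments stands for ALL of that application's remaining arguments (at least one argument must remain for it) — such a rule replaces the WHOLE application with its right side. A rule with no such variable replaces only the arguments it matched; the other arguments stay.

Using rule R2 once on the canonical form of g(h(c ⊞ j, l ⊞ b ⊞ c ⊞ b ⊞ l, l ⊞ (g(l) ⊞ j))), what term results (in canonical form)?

Answer: g(h(c ⊞ j, b ⊞ c ⊞ l, j))

Derivation:
Canonical form:  g(h(c ⊞ j, b ⊞ c ⊞ l, g(l) ⊞ j ⊞ l))
Apply R2:  consuming g(l), l;  y := j
Every leftover argument binds to the variable; the entire application is replaced.
New term:  g(h(c ⊞ j, b ⊞ c ⊞ l, j))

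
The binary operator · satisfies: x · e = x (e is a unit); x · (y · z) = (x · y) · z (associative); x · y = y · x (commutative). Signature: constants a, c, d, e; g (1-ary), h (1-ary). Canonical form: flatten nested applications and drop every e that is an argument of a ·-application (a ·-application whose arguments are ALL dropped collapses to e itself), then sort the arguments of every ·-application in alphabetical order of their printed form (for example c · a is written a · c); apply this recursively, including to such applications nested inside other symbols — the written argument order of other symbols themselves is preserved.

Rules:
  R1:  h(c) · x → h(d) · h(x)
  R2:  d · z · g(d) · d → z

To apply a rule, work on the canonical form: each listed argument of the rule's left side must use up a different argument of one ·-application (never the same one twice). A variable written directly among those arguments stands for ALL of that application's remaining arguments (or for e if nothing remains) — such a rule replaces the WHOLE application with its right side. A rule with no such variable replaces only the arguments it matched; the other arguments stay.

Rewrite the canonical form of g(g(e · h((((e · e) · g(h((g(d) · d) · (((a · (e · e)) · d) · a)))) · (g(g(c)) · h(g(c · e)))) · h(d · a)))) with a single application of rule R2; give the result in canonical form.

Canonical form:  g(g(h(g(g(c)) · g(h(a · a · d · d · g(d))) · h(a · d) · h(g(c)))))
R2 matches:  uses d, d, g(d);  z := a · a
The variable takes the whole remainder — replace the entire application.
Giving:  g(g(h(g(g(c)) · g(h(a · a)) · h(a · d) · h(g(c)))))

Answer: g(g(h(g(g(c)) · g(h(a · a)) · h(a · d) · h(g(c)))))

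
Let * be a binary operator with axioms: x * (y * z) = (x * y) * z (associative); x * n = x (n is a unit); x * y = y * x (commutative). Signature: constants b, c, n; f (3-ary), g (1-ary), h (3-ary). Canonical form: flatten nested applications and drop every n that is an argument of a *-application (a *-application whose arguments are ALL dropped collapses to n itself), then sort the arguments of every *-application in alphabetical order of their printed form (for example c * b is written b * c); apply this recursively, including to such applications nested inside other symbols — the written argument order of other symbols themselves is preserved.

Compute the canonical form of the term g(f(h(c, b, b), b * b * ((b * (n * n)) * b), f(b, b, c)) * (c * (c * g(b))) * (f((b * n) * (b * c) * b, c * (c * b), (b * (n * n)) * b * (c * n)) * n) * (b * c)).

Descend into:  f(h(c, b, b), b * b * ((b * (n * n)) * b), f(b, b, c)) * (c * (c * g(b))) * (f((b * n) * (b * c) * b, c * (c * b), (b * (n * n)) * b * (c * n)) * n) * (b * c)
Merge nested applications:  f(h(c, b, b), b * b * ((b * (n * n)) * b), f(b, b, c)) * c * c * g(b) * f((b * n) * (b * c) * b, c * (c * b), (b * (n * n)) * b * (c * n)) * n * b * c
Canonicalize subterm:  f(h(c, b, b), b * b * ((b * (n * n)) * b), f(b, b, c))  →  f(h(c, b, b), b * b * b * b, f(b, b, c))
Inside:  f((b * n) * (b * c) * b, c * (c * b), (b * (n * n)) * b * (c * n))  →  f(b * b * b * c, b * c * c, b * b * c)
Drop the unit:  drop n
Sort:  b * c * c * c * f(b * b * b * c, b * c * c, b * b * c) * f(h(c, b, b), b * b * b * b, f(b, b, c)) * g(b)
Rebuild:  g(b * c * c * c * f(b * b * b * c, b * c * c, b * b * c) * f(h(c, b, b), b * b * b * b, f(b, b, c)) * g(b))

Answer: g(b * c * c * c * f(b * b * b * c, b * c * c, b * b * c) * f(h(c, b, b), b * b * b * b, f(b, b, c)) * g(b))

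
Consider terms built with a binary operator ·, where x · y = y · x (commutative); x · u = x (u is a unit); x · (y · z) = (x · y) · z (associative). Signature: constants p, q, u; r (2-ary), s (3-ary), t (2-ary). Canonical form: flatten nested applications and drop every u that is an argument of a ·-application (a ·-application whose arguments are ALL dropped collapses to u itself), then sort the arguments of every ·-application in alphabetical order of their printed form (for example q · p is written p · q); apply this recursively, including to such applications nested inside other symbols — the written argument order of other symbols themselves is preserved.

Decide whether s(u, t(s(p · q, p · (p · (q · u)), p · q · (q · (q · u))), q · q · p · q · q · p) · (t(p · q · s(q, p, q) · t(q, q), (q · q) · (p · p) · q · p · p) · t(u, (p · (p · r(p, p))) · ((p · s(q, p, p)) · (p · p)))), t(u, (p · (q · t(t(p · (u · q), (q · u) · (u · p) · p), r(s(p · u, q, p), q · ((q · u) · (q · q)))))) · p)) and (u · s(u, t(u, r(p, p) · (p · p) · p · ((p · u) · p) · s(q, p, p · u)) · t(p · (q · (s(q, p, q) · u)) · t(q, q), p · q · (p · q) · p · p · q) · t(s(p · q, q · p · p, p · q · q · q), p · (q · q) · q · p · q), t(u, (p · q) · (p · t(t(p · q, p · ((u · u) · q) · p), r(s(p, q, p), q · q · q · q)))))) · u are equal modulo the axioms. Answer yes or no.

Answer: yes — both canonical forms are s(u, t(p · q · s(q, p, q) · t(q, q), p · p · p · p · q · q · q) · t(s(p · q, p · p · q, p · q · q · q), p · p · q · q · q · q) · t(u, p · p · p · p · p · r(p, p) · s(q, p, p)), t(u, p · p · q · t(t(p · q, p · p · q), r(s(p, q, p), q · q · q · q))))

Derivation:
Left:  s(u, t(s(p · q, p · (p · (q · u)), p · q · (q · (q · u))), q · q · p · q · q · p) · (t(p · q · s(q, p, q) · t(q, q), (q · q) · (p · p) · q · p · p) · t(u, (p · (p · r(p, p))) · ((p · s(q, p, p)) · (p · p)))), t(u, (p · (q · t(t(p · (u · q), (q · u) · (u · p) · p), r(s(p · u, q, p), q · ((q · u) · (q · q)))))) · p))
  Focus inside:  t(s(p · q, p · (p · (q · u)), p · q · (q · (q · u))), q · q · p · q · q · p) · (t(p · q · s(q, p, q) · t(q, q), (q · q) · (p · p) · q · p · p) · t(u, (p · (p · r(p, p))) · ((p · s(q, p, p)) · (p · p))))
  Un-nest:  t(s(p · q, p · (p · (q · u)), p · q · (q · (q · u))), q · q · p · q · q · p) · t(p · q · s(q, p, q) · t(q, q), (q · q) · (p · p) · q · p · p) · t(u, (p · (p · r(p, p))) · ((p · s(q, p, p)) · (p · p)))
  Inside:  t(s(p · q, p · (p · (q · u)), p · q · (q · (q · u))), q · q · p · q · q · p)  →  t(s(p · q, p · p · q, p · q · q · q), p · p · q · q · q · q)
  Inside:  t(p · q · s(q, p, q) · t(q, q), (q · q) · (p · p) · q · p · p)  →  t(p · q · s(q, p, q) · t(q, q), p · p · p · p · q · q · q)
  Inside:  t(u, (p · (p · r(p, p))) · ((p · s(q, p, p)) · (p · p)))  →  t(u, p · p · p · p · p · r(p, p) · s(q, p, p))
  Order the arguments:  t(p · q · s(q, p, q) · t(q, q), p · p · p · p · q · q · q) · t(s(p · q, p · p · q, p · q · q · q), p · p · q · q · q · q) · t(u, p · p · p · p · p · r(p, p) · s(q, p, p))
  Put back:  s(u, t(p · q · s(q, p, q) · t(q, q), p · p · p · p · q · q · q) · t(s(p · q, p · p · q, p · q · q · q), p · p · q · q · q · q) · t(u, p · p · p · p · p · r(p, p) · s(q, p, p)), t(u, p · p · q · t(t(p · q, p · p · q), r(s(p, q, p), q · q · q · q))))
Right:  (u · s(u, t(u, r(p, p) · (p · p) · p · ((p · u) · p) · s(q, p, p · u)) · t(p · (q · (s(q, p, q) · u)) · t(q, q), p · q · (p · q) · p · p · q) · t(s(p · q, q · p · p, p · q · q · q), p · (q · q) · q · p · q), t(u, (p · q) · (p · t(t(p · q, p · ((u · u) · q) · p), r(s(p, q, p), q · q · q · q)))))) · u
  Flatten:  u · s(u, t(u, r(p, p) · (p · p) · p · ((p · u) · p) · s(q, p, p · u)) · t(p · (q · (s(q, p, q) · u)) · t(q, q), p · q · (p · q) · p · p · q) · t(s(p · q, q · p · p, p · q · q · q), p · (q · q) · q · p · q), t(u, (p · q) · (p · t(t(p · q, p · ((u · u) · q) · p), r(s(p, q, p), q · q · q · q))))) · u
  Inside:  s(u, t(u, r(p, p) · (p · p) · p · ((p · u) · p) · s(q, p, p · u)) · t(p · (q · (s(q, p, q) · u)) · t(q, q), p · q · (p · q) · p · p · q) · t(s(p · q, q · p · p, p · q · q · q), p · (q · q) · q · p · q), t(u, (p · q) · (p · t(t(p · q, p · ((u · u) · q) · p), r(s(p, q, p), q · q · q · q)))))  →  s(u, t(p · q · s(q, p, q) · t(q, q), p · p · p · p · q · q · q) · t(s(p · q, p · p · q, p · q · q · q), p · p · q · q · q · q) · t(u, p · p · p · p · p · r(p, p) · s(q, p, p)), t(u, p · p · q · t(t(p · q, p · p · q), r(s(p, q, p), q · q · q · q))))
  Units out:  drop u (×2)
  Sort arguments:  s(u, t(p · q · s(q, p, q) · t(q, q), p · p · p · p · q · q · q) · t(s(p · q, p · p · q, p · q · q · q), p · p · q · q · q · q) · t(u, p · p · p · p · p · r(p, p) · s(q, p, p)), t(u, p · p · q · t(t(p · q, p · p · q), r(s(p, q, p), q · q · q · q))))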